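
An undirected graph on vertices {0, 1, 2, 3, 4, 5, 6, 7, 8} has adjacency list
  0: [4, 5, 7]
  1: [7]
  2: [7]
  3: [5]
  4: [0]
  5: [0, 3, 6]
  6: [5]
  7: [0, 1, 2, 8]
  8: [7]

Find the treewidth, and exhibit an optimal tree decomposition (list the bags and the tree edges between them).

Every bag has size at most 2, so the width is 2 − 1 = 1 and tw(G) ≤ 1. Any graph with an edge has treewidth ≥ 1, and G has the edge 7–0. Combining the bounds, tw(G) = 1.

Treewidth 1.
One optimal decomposition is:
Bags: B1 = {0, 7}  B2 = {0, 5}  B3 = {1, 7}  B4 = {0, 4}  B5 = {7, 8}  B6 = {5, 6}  B7 = {2, 7}  B8 = {3, 5}
Tree: B1–B2, B1–B3, B2–B4, B3–B5, B2–B6, B5–B7, B6–B8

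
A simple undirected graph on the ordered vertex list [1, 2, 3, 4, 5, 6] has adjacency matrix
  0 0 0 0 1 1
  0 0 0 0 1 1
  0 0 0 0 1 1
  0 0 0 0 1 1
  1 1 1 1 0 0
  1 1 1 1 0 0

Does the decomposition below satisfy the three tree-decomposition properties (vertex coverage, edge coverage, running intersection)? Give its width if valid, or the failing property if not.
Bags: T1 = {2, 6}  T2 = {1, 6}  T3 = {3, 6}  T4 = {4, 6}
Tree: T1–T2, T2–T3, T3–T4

No — vertex 5 appears in no bag.

A tree decomposition must satisfy three properties: every vertex lies in some bag; for every edge, both endpoints lie together in some bag; and for every vertex, the bags containing it form a connected subtree. Here vertex 5 appears in no bag, so the decomposition is invalid.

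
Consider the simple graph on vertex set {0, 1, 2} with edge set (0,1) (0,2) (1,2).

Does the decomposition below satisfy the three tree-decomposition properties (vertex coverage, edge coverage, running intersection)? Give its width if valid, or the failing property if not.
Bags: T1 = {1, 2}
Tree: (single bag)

No — vertex 0 appears in no bag.

A tree decomposition must satisfy three properties: every vertex lies in some bag; for every edge, both endpoints lie together in some bag; and for every vertex, the bags containing it form a connected subtree. Here vertex 0 appears in no bag, so the decomposition is invalid.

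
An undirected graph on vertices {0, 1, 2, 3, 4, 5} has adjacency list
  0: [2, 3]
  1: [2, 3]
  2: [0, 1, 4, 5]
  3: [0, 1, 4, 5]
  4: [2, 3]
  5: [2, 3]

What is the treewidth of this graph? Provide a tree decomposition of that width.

Each bag holds 3 vertices, so the decomposition has width 2, which upper-bounds the treewidth. The edges 3–4–2–1–3 form a cycle, so G is not a tree and its treewidth is at least 2. Combining the bounds, tw(G) = 2.

Treewidth 2.
Bags: B1 = {2, 3, 4}  B2 = {1, 2, 3}  B3 = {2, 3, 5}  B4 = {0, 2, 3}
Tree: B1–B2, B2–B3, B3–B4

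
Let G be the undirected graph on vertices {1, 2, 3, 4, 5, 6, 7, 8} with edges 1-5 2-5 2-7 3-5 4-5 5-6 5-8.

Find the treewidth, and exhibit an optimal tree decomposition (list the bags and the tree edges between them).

Treewidth 1.
One optimal decomposition is:
Bags: B1 = {2, 5}  B2 = {2, 7}  B3 = {5, 6}  B4 = {3, 5}  B5 = {1, 5}  B6 = {4, 5}  B7 = {5, 8}
Tree: B1–B2, B1–B3, B3–B4, B3–B5, B3–B6, B1–B7

The largest bag has 2 vertices, giving width 1; this decomposition certifies tw(G) ≤ 1. Any graph with an edge has treewidth ≥ 1, and G has the edge 2–5. Therefore the treewidth is 1.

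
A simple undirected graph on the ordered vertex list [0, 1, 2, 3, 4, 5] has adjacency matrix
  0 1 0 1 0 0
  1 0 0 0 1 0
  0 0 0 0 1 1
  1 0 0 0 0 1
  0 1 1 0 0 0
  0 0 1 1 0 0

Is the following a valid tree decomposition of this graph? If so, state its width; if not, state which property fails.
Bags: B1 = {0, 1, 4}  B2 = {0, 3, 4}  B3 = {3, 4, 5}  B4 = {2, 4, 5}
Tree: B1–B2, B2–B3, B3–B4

Every vertex of G appears in some bag (union = {0, 1, 2, 3, 4, 5}); every edge is covered by a bag; and for each vertex v the set of bags containing v is connected in the bag tree. The decomposition is therefore valid. The largest bag has 3 vertices, so the width is 2.

Yes; width 2.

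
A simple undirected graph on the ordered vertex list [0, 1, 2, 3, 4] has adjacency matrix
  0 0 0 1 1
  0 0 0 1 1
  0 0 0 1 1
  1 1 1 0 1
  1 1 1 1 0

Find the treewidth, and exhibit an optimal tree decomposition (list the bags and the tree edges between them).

Treewidth 2.
One optimal decomposition is:
Bags: B1 = {2, 3, 4}  B2 = {0, 3, 4}  B3 = {1, 3, 4}
Tree: B1–B2, B2–B3

Every bag has size at most 3, so the width is 3 − 1 = 2 and tw(G) ≤ 2. On the other hand G contains the 3-clique {0, 3, 4}. A clique must lie in a single bag of any decomposition, so no decomposition can have width below 2. The upper and lower bounds meet at 2, so that is the treewidth.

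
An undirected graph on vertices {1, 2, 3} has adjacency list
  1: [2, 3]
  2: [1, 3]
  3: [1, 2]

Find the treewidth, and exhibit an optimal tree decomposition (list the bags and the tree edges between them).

Treewidth 2.
Bags: B1 = {1, 2, 3}
Tree: (single bag)

With just one bag of size 3, the width is 3 − 1 = 2, so tw(G) ≤ 2. On the other hand G contains the 3-clique {1, 2, 3}. A clique must lie in a single bag of any decomposition, so no decomposition can have width below 2. Combining the bounds, tw(G) = 2.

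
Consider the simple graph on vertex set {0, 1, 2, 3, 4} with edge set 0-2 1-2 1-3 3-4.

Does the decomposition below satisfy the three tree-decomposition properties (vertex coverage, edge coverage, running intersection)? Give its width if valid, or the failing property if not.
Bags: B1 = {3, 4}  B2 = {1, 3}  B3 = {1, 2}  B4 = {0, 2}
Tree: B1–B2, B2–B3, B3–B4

Every vertex of G appears in some bag (union = {0, 1, 2, 3, 4}); every edge is covered by a bag; and for each vertex v the set of bags containing v is connected in the bag tree. The decomposition is therefore valid. The largest bag has 2 vertices, so the width is 1.

Yes; width 1.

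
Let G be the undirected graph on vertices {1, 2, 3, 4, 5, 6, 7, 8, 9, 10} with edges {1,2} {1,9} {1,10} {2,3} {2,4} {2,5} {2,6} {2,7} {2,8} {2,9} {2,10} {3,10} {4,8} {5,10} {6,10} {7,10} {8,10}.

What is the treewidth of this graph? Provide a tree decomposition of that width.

Each bag holds 3 vertices, so the decomposition has width 2, which upper-bounds the treewidth. On the other hand G contains the 3-clique {1, 2, 9}. A clique must lie in a single bag of any decomposition, so no decomposition can have width below 2. Combining the bounds, tw(G) = 2.

Treewidth 2.
One such decomposition:
Bags: B1 = {2, 7, 10}  B2 = {1, 2, 10}  B3 = {2, 3, 10}  B4 = {1, 2, 9}  B5 = {2, 8, 10}  B6 = {2, 5, 10}  B7 = {2, 4, 8}  B8 = {2, 6, 10}
Tree: B1–B2, B1–B3, B2–B4, B1–B5, B2–B6, B5–B7, B1–B8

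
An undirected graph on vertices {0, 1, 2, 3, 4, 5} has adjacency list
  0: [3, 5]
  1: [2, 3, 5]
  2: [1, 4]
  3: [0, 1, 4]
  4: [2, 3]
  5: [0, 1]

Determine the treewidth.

A width-2 tree decomposition is:
Bags: B1 = {0, 1, 5}  B2 = {0, 1, 3}  B3 = {1, 2, 3}  B4 = {2, 3, 4}
Tree: B1–B2, B2–B3, B3–B4
The largest bag has 3 vertices, giving width 2; this decomposition certifies tw(G) ≤ 2. For the lower bound, G contains the cycle 5–0–3–1–5, so G is not a forest; only forests have treewidth ≤ 1, hence tw(G) ≥ 2. The upper and lower bounds meet at 2, so that is the treewidth.

2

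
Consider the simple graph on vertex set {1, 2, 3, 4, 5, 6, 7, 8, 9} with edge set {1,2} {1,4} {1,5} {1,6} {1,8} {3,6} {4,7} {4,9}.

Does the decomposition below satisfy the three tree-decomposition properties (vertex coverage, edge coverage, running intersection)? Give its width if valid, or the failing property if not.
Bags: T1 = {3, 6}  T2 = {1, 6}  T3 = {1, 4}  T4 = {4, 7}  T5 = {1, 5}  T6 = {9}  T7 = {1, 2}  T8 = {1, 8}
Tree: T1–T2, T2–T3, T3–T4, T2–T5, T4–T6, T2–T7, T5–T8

A tree decomposition must satisfy three properties: every vertex lies in some bag; for every edge, both endpoints lie together in some bag; and for every vertex, the bags containing it form a connected subtree. Here edge (4,9) lies in no bag, so the decomposition is invalid.

No — edge (4,9) lies in no bag.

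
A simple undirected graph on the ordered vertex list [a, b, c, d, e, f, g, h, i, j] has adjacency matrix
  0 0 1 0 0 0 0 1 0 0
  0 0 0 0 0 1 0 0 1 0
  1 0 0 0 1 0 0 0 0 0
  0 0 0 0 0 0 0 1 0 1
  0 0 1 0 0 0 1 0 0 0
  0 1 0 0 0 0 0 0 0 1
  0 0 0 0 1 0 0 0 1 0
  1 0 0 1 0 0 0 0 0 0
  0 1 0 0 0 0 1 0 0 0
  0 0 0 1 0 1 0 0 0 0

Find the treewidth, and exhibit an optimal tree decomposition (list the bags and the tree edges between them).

Treewidth 2.
Bags: B1 = {c, e, g}  B2 = {c, g, i}  B3 = {b, c, i}  B4 = {b, c, f}  B5 = {c, f, j}  B6 = {c, d, j}  B7 = {c, d, h}  B8 = {a, c, h}
Tree: B1–B2, B2–B3, B3–B4, B4–B5, B5–B6, B6–B7, B7–B8

Each bag holds 3 vertices, so the decomposition has width 2, which upper-bounds the treewidth. For the lower bound, G contains the cycle c–e–g–i–b–f–j–d–h–a–c, so G is not a forest; only forests have treewidth ≤ 1, hence tw(G) ≥ 2. The upper and lower bounds meet at 2, so that is the treewidth.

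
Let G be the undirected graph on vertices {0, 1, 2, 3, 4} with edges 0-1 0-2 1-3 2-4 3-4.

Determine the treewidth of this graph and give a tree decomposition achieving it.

Treewidth 2.
Bags: B1 = {0, 2, 4}  B2 = {0, 3, 4}  B3 = {0, 1, 3}
Tree: B1–B2, B2–B3

Every bag has size at most 3, so the width is 3 − 1 = 2 and tw(G) ≤ 2. For the lower bound, G contains the cycle 0–2–4–3–1–0, so G is not a forest; only forests have treewidth ≤ 1, hence tw(G) ≥ 2. Combining the bounds, tw(G) = 2.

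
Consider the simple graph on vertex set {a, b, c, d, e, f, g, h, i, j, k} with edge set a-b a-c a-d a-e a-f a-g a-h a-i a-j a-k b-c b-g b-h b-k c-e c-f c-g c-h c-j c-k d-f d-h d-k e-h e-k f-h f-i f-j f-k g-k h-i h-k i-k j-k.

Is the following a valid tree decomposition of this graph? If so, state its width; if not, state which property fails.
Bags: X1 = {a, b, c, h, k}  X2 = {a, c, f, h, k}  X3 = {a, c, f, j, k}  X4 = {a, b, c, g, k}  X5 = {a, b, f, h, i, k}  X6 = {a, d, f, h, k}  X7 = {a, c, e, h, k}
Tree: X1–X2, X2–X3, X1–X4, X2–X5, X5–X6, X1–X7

No — bags containing vertex b are not connected in the tree.

A tree decomposition must satisfy three properties: every vertex lies in some bag; for every edge, both endpoints lie together in some bag; and for every vertex, the bags containing it form a connected subtree. Here bags containing vertex b are not connected in the tree, so the decomposition is invalid.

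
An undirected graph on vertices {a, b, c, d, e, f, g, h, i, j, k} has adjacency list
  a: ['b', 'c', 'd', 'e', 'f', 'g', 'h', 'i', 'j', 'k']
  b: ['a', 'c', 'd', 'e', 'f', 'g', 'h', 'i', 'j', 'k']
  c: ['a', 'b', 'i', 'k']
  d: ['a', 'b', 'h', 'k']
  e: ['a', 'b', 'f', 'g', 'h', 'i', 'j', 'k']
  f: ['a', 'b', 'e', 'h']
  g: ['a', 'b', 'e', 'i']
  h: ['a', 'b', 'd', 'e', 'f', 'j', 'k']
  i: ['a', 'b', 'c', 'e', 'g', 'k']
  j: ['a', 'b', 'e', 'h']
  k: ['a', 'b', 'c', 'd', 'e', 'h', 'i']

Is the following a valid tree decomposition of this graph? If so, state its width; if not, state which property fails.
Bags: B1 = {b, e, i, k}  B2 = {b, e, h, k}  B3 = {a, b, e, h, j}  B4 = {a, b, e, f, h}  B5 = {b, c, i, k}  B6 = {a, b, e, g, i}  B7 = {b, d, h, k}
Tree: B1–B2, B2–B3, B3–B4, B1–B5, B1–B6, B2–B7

No — edge (a,k) lies in no bag.

A tree decomposition must satisfy three properties: every vertex lies in some bag; for every edge, both endpoints lie together in some bag; and for every vertex, the bags containing it form a connected subtree. Here edge (a,k) lies in no bag, so the decomposition is invalid.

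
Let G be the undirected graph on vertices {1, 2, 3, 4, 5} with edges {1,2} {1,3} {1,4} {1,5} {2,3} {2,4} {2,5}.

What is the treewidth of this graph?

2

A width-2 tree decomposition is:
Bags: B1 = {1, 2, 3}  B2 = {1, 2, 4}  B3 = {1, 2, 5}
Tree: B1–B2, B2–B3
Each bag holds 3 vertices, so the decomposition has width 2, which upper-bounds the treewidth. For the lower bound, the 3 vertices {1, 2, 3} are pairwise adjacent, and any tree decomposition puts a clique entirely inside one bag — forcing width ≥ 2. Combining the bounds, tw(G) = 2.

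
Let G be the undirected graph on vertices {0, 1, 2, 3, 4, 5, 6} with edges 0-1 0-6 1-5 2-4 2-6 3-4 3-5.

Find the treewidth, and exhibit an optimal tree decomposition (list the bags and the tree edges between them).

Every bag has size at most 3, so the width is 3 − 1 = 2 and tw(G) ≤ 2. For the lower bound, G contains the cycle 0–6–2–4–3–5–1–0, so G is not a forest; only forests have treewidth ≤ 1, hence tw(G) ≥ 2. Hence tw(G) = 2 exactly.

Treewidth 2.
One optimal decomposition is:
Bags: B1 = {0, 2, 6}  B2 = {0, 2, 4}  B3 = {0, 3, 4}  B4 = {0, 3, 5}  B5 = {0, 1, 5}
Tree: B1–B2, B2–B3, B3–B4, B4–B5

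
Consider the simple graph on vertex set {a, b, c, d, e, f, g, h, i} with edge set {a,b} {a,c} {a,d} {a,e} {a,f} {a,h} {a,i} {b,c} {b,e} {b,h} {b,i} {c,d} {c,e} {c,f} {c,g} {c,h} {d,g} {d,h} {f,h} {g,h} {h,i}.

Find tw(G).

A width-3 tree decomposition is:
Bags: B1 = {a, c, f, h}  B2 = {a, b, c, h}  B3 = {a, c, d, h}  B4 = {a, b, h, i}  B5 = {a, b, c, e}  B6 = {c, d, g, h}
Tree: B1–B2, B1–B3, B2–B4, B2–B5, B3–B6
Each bag holds 4 vertices, so the decomposition has width 3, which upper-bounds the treewidth. Conversely, {a, b, c, e} is a clique of size 4, and the vertices of any clique must share a bag in every tree decomposition; so some bag has ≥ 4 vertices and tw(G) ≥ 3. The upper and lower bounds meet at 3, so that is the treewidth.

3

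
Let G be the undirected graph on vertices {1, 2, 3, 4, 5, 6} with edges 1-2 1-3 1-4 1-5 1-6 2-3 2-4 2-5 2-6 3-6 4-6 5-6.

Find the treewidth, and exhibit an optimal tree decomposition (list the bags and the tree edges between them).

Treewidth 3.
One optimal decomposition is:
Bags: B1 = {1, 2, 3, 6}  B2 = {1, 2, 5, 6}  B3 = {1, 2, 4, 6}
Tree: B1–B2, B1–B3

The largest bag has 4 vertices, giving width 3; this decomposition certifies tw(G) ≤ 3. Conversely, {1, 2, 3, 6} is a clique of size 4, and the vertices of any clique must share a bag in every tree decomposition; so some bag has ≥ 4 vertices and tw(G) ≥ 3. Therefore the treewidth is 3.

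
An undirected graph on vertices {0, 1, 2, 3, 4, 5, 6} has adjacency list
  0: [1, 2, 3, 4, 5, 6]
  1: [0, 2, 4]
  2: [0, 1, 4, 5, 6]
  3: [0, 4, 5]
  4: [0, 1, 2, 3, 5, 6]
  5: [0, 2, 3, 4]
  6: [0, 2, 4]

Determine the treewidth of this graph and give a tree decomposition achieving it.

Treewidth 3.
Bags: B1 = {0, 2, 4, 6}  B2 = {0, 1, 2, 4}  B3 = {0, 2, 4, 5}  B4 = {0, 3, 4, 5}
Tree: B1–B2, B1–B3, B3–B4

Each bag holds 4 vertices, so the decomposition has width 3, which upper-bounds the treewidth. For the lower bound, the 4 vertices {0, 1, 2, 4} are pairwise adjacent, and any tree decomposition puts a clique entirely inside one bag — forcing width ≥ 3. Combining the bounds, tw(G) = 3.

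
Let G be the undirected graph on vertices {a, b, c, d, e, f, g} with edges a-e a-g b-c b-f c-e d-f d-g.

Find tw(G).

A width-2 tree decomposition is:
Bags: B1 = {a, e, g}  B2 = {d, e, g}  B3 = {d, e, f}  B4 = {b, e, f}  B5 = {b, c, e}
Tree: B1–B2, B2–B3, B3–B4, B4–B5
Every bag has size at most 3, so the width is 3 − 1 = 2 and tw(G) ≤ 2. The edges e–a–g–d–f–b–c–e form a cycle, so G is not a tree and its treewidth is at least 2. The upper and lower bounds meet at 2, so that is the treewidth.

2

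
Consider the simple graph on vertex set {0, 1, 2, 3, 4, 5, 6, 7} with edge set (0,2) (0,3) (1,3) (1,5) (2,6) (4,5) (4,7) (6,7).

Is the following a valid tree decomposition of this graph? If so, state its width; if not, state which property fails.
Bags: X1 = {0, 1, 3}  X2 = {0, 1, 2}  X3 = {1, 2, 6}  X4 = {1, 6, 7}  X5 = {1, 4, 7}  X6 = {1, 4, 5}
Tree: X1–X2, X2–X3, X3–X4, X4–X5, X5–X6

Yes; width 2.

Checking the three conditions: (i) the bags cover all of {0, 1, 2, 3, 4, 5, 6, 7}; (ii) for each edge, some bag contains both endpoints; (iii) the bags containing any fixed vertex form a subtree. All hold, so the decomposition is valid with width 3 − 1 = 2.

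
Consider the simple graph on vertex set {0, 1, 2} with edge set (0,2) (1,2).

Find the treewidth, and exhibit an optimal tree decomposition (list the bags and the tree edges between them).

Each bag holds 2 vertices, so the decomposition has width 1, which upper-bounds the treewidth. G has an edge, so its treewidth is at least 1. Therefore the treewidth is 1.

Treewidth 1.
One optimal decomposition is:
Bags: B1 = {1, 2}  B2 = {0, 2}
Tree: B1–B2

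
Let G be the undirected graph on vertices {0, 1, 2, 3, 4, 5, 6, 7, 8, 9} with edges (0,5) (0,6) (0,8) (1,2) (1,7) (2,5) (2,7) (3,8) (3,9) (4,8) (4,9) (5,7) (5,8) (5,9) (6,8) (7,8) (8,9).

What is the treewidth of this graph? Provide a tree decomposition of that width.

Treewidth 2.
Bags: B1 = {5, 8, 9}  B2 = {3, 8, 9}  B3 = {0, 5, 8}  B4 = {0, 6, 8}  B5 = {5, 7, 8}  B6 = {2, 5, 7}  B7 = {1, 2, 7}  B8 = {4, 8, 9}
Tree: B1–B2, B1–B3, B3–B4, B3–B5, B5–B6, B6–B7, B1–B8

Every bag has size at most 3, so the width is 3 − 1 = 2 and tw(G) ≤ 2. For the lower bound, the 3 vertices {3, 8, 9} are pairwise adjacent, and any tree decomposition puts a clique entirely inside one bag — forcing width ≥ 2. Hence tw(G) = 2 exactly.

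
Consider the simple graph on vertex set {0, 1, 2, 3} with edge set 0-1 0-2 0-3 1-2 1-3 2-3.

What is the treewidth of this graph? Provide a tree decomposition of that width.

Treewidth 3.
One such decomposition:
Bags: B1 = {0, 1, 2, 3}
Tree: (single bag)

A single bag containing all 4 vertices is trivially a valid decomposition of width 3. Conversely, {0, 1, 2, 3} is a clique of size 4, and the vertices of any clique must share a bag in every tree decomposition; so some bag has ≥ 4 vertices and tw(G) ≥ 3. Combining the bounds, tw(G) = 3.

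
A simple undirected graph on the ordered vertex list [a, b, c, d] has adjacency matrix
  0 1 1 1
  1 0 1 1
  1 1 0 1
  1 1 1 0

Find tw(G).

A width-3 tree decomposition is:
Bags: B1 = {a, b, c, d}
Tree: (single bag)
A single bag containing all 4 vertices is trivially a valid decomposition of width 3. For the lower bound, the 4 vertices {a, b, c, d} are pairwise adjacent, and any tree decomposition puts a clique entirely inside one bag — forcing width ≥ 3. The upper and lower bounds meet at 3, so that is the treewidth.

3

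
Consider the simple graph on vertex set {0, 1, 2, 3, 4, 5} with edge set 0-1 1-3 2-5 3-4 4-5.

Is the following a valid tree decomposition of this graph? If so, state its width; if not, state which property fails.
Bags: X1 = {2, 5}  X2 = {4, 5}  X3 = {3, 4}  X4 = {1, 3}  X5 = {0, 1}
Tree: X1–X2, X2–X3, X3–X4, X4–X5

Checking the three conditions: (i) the bags cover all of {0, 1, 2, 3, 4, 5}; (ii) for each edge, some bag contains both endpoints; (iii) the bags containing any fixed vertex form a subtree. All hold, so the decomposition is valid with width 2 − 1 = 1.

Yes; width 1.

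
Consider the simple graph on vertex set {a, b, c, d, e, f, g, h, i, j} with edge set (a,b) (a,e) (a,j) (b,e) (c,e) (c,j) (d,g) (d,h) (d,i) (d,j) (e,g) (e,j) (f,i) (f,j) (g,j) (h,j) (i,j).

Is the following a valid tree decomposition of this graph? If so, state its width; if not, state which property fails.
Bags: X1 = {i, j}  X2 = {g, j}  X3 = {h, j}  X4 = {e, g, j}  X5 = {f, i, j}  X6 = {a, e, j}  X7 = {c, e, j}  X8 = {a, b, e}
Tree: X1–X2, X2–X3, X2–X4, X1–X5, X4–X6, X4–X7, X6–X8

A tree decomposition must satisfy three properties: every vertex lies in some bag; for every edge, both endpoints lie together in some bag; and for every vertex, the bags containing it form a connected subtree. Here vertex d appears in no bag, so the decomposition is invalid.

No — vertex d appears in no bag.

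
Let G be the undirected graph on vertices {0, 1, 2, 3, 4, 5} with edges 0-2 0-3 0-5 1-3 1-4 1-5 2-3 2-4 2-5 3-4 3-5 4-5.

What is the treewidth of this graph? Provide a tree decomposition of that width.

Treewidth 3.
One such decomposition:
Bags: B1 = {2, 3, 4, 5}  B2 = {0, 2, 3, 5}  B3 = {1, 3, 4, 5}
Tree: B1–B2, B1–B3

Every bag has size at most 4, so the width is 4 − 1 = 3 and tw(G) ≤ 3. Conversely, {1, 3, 4, 5} is a clique of size 4, and the vertices of any clique must share a bag in every tree decomposition; so some bag has ≥ 4 vertices and tw(G) ≥ 3. Combining the bounds, tw(G) = 3.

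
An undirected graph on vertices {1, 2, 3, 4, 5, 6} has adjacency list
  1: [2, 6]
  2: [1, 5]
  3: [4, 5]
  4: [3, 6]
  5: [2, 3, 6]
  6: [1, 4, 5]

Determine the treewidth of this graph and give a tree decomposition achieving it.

The largest bag has 3 vertices, giving width 2; this decomposition certifies tw(G) ≤ 2. For the lower bound, G contains the cycle 2–1–6–5–2, so G is not a forest; only forests have treewidth ≤ 1, hence tw(G) ≥ 2. The upper and lower bounds meet at 2, so that is the treewidth.

Treewidth 2.
One optimal decomposition is:
Bags: B1 = {1, 2, 5}  B2 = {1, 5, 6}  B3 = {3, 5, 6}  B4 = {3, 4, 6}
Tree: B1–B2, B2–B3, B3–B4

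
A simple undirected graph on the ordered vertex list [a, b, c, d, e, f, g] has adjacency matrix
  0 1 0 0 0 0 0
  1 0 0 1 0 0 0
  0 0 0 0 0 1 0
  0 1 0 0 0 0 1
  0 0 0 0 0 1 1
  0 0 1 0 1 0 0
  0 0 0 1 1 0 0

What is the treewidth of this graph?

1

A width-1 tree decomposition is:
Bags: B1 = {c, f}  B2 = {e, f}  B3 = {e, g}  B4 = {d, g}  B5 = {b, d}  B6 = {a, b}
Tree: B1–B2, B2–B3, B3–B4, B4–B5, B5–B6
Each bag holds 2 vertices, so the decomposition has width 1, which upper-bounds the treewidth. Any graph with an edge has treewidth ≥ 1, and G has the edge c–f. Therefore the treewidth is 1.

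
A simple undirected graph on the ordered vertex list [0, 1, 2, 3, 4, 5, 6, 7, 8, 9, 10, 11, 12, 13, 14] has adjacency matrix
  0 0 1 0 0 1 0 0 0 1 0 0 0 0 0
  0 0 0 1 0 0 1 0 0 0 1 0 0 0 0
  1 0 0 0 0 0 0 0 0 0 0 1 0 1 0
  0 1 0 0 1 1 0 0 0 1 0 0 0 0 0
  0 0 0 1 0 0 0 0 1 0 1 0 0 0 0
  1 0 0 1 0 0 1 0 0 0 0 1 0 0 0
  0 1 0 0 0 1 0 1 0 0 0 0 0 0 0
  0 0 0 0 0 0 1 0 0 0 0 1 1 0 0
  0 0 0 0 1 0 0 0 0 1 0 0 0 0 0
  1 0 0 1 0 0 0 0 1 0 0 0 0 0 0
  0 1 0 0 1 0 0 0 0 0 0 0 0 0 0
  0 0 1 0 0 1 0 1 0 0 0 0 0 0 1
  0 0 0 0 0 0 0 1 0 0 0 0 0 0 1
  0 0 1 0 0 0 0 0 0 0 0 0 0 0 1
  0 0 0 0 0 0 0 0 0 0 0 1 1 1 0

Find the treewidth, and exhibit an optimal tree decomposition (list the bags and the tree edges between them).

Treewidth 3.
One optimal decomposition is:
Bags: B1 = {4, 8, 9, 10}  B2 = {3, 4, 9, 10}  B3 = {1, 3, 9, 10}  B4 = {0, 1, 3, 9}  B5 = {0, 1, 3, 5}  B6 = {0, 1, 5, 6}  B7 = {0, 2, 5, 6}  B8 = {2, 5, 6, 11}  B9 = {2, 6, 7, 11}  B10 = {2, 7, 11, 13}  B11 = {7, 11, 13, 14}  B12 = {7, 12, 13, 14}
Tree: B1–B2, B2–B3, B3–B4, B4–B5, B5–B6, B6–B7, B7–B8, B8–B9, B9–B10, B10–B11, B11–B12

Each bag holds 4 vertices, so the decomposition has width 3, which upper-bounds the treewidth. For the lower bound: the 4 vertex sets {4,8,10}, {9}, {3}, {0,1,5,6} are disjoint, each induces a connected subgraph, and every pair is joined by at least one edge of G. Contracting each set to a single vertex therefore yields K_{4} as a minor, and since treewidth is minor-monotone, tw(G) ≥ tw(K_{4}) = 3. Combining the bounds, tw(G) = 3.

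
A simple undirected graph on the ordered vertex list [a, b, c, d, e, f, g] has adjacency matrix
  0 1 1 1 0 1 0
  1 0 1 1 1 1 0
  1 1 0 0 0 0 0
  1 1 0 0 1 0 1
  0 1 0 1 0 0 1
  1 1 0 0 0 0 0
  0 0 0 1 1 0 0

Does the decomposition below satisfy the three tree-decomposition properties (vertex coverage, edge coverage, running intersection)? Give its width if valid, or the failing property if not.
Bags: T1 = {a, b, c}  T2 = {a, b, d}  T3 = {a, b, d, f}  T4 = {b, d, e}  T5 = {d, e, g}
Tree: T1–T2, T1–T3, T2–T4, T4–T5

A tree decomposition must satisfy three properties: every vertex lies in some bag; for every edge, both endpoints lie together in some bag; and for every vertex, the bags containing it form a connected subtree. Here bags containing vertex d are not connected in the tree, so the decomposition is invalid.

No — bags containing vertex d are not connected in the tree.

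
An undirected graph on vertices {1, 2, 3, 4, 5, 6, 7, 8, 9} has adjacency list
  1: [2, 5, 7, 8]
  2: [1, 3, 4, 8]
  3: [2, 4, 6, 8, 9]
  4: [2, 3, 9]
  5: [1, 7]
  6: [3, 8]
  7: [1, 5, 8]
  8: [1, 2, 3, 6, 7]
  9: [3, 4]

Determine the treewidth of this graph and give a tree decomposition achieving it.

Each bag holds 3 vertices, so the decomposition has width 2, which upper-bounds the treewidth. For the lower bound, the 3 vertices {1, 2, 8} are pairwise adjacent, and any tree decomposition puts a clique entirely inside one bag — forcing width ≥ 2. The upper and lower bounds meet at 2, so that is the treewidth.

Treewidth 2.
One optimal decomposition is:
Bags: B1 = {1, 7, 8}  B2 = {1, 5, 7}  B3 = {1, 2, 8}  B4 = {2, 3, 8}  B5 = {2, 3, 4}  B6 = {3, 6, 8}  B7 = {3, 4, 9}
Tree: B1–B2, B1–B3, B3–B4, B4–B5, B4–B6, B5–B7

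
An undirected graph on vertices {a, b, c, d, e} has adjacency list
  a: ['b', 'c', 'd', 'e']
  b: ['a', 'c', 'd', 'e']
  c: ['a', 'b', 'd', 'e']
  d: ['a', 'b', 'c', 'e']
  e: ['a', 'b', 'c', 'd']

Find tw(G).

4

A width-4 tree decomposition is:
Bags: B1 = {a, b, c, d, e}
Tree: (single bag)
With just one bag of size 5, the width is 5 − 1 = 4, so tw(G) ≤ 4. Conversely, {a, b, c, d, e} is a clique of size 5, and the vertices of any clique must share a bag in every tree decomposition; so some bag has ≥ 5 vertices and tw(G) ≥ 4. Hence tw(G) = 4 exactly.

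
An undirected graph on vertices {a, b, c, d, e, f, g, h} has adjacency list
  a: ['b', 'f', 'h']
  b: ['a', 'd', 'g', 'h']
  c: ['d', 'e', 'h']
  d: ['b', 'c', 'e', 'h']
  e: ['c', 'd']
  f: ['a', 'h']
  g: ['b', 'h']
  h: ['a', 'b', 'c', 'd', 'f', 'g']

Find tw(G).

2

A width-2 tree decomposition is:
Bags: B1 = {a, b, h}  B2 = {a, f, h}  B3 = {b, d, h}  B4 = {c, d, h}  B5 = {c, d, e}  B6 = {b, g, h}
Tree: B1–B2, B1–B3, B3–B4, B4–B5, B3–B6
Each bag holds 3 vertices, so the decomposition has width 2, which upper-bounds the treewidth. For the lower bound, the 3 vertices {c, d, e} are pairwise adjacent, and any tree decomposition puts a clique entirely inside one bag — forcing width ≥ 2. Combining the bounds, tw(G) = 2.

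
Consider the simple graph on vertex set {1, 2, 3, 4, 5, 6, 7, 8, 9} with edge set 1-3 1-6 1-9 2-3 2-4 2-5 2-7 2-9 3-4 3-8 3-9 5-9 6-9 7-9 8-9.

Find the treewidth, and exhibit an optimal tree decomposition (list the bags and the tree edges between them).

Treewidth 2.
One such decomposition:
Bags: B1 = {2, 5, 9}  B2 = {2, 3, 9}  B3 = {3, 8, 9}  B4 = {1, 3, 9}  B5 = {2, 3, 4}  B6 = {2, 7, 9}  B7 = {1, 6, 9}
Tree: B1–B2, B2–B3, B3–B4, B2–B5, B2–B6, B4–B7

The largest bag has 3 vertices, giving width 2; this decomposition certifies tw(G) ≤ 2. On the other hand G contains the 3-clique {3, 8, 9}. A clique must lie in a single bag of any decomposition, so no decomposition can have width below 2. Therefore the treewidth is 2.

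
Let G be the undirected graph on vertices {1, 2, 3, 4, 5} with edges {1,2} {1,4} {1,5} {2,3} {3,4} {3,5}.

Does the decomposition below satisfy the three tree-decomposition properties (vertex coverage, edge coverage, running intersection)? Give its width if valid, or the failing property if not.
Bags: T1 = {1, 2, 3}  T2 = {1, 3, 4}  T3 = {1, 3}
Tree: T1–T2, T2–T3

A tree decomposition must satisfy three properties: every vertex lies in some bag; for every edge, both endpoints lie together in some bag; and for every vertex, the bags containing it form a connected subtree. Here vertex 5 appears in no bag, so the decomposition is invalid.

No — vertex 5 appears in no bag.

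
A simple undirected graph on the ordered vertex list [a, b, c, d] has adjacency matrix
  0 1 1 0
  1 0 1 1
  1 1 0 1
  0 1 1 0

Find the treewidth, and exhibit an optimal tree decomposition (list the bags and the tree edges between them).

Every bag has size at most 3, so the width is 3 − 1 = 2 and tw(G) ≤ 2. For the lower bound, the 3 vertices {b, c, d} are pairwise adjacent, and any tree decomposition puts a clique entirely inside one bag — forcing width ≥ 2. Combining the bounds, tw(G) = 2.

Treewidth 2.
Bags: B1 = {b, c, d}  B2 = {a, b, c}
Tree: B1–B2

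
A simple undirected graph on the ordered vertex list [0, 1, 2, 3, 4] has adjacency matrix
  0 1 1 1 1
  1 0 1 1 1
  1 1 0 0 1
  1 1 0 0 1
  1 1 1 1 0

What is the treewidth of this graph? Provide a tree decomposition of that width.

Treewidth 3.
Bags: B1 = {0, 1, 3, 4}  B2 = {0, 1, 2, 4}
Tree: B1–B2

Each bag holds 4 vertices, so the decomposition has width 3, which upper-bounds the treewidth. Conversely, {0, 1, 2, 4} is a clique of size 4, and the vertices of any clique must share a bag in every tree decomposition; so some bag has ≥ 4 vertices and tw(G) ≥ 3. Therefore the treewidth is 3.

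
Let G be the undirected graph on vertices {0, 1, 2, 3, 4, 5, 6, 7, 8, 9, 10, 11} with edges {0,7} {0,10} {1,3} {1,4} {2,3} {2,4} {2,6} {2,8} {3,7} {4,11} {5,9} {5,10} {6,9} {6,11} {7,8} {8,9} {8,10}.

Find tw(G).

A width-3 tree decomposition is:
Bags: B1 = {1, 4, 6, 11}  B2 = {1, 2, 4, 6}  B3 = {1, 2, 3, 6}  B4 = {2, 3, 6, 9}  B5 = {2, 3, 8, 9}  B6 = {3, 7, 8, 9}  B7 = {5, 7, 8, 9}  B8 = {5, 7, 8, 10}  B9 = {0, 5, 7, 10}
Tree: B1–B2, B2–B3, B3–B4, B4–B5, B5–B6, B6–B7, B7–B8, B8–B9
Every bag has size at most 4, so the width is 4 − 1 = 3 and tw(G) ≤ 3. For the lower bound: the 4 vertex sets {1,4,11}, {6}, {2}, {3,7,8,9} are disjoint, each induces a connected subgraph, and every pair is joined by at least one edge of G. Contracting each set to a single vertex therefore yields K_{4} as a minor, and since treewidth is minor-monotone, tw(G) ≥ tw(K_{4}) = 3. Combining the bounds, tw(G) = 3.

3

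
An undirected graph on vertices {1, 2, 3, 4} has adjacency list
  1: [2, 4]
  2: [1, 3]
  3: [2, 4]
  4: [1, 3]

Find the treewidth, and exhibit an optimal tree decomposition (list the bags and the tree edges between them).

Each bag holds 3 vertices, so the decomposition has width 2, which upper-bounds the treewidth. For the lower bound, G contains the cycle 2–3–4–1–2, so G is not a forest; only forests have treewidth ≤ 1, hence tw(G) ≥ 2. Combining the bounds, tw(G) = 2.

Treewidth 2.
One such decomposition:
Bags: B1 = {2, 3, 4}  B2 = {1, 2, 4}
Tree: B1–B2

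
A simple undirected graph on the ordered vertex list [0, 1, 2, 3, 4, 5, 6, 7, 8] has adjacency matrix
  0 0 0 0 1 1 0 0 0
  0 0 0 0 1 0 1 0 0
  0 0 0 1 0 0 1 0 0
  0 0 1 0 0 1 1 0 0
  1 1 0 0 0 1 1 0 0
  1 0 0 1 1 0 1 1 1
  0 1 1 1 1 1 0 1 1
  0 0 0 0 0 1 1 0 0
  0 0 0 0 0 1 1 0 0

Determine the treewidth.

2

A width-2 tree decomposition is:
Bags: B1 = {3, 5, 6}  B2 = {5, 6, 7}  B3 = {4, 5, 6}  B4 = {1, 4, 6}  B5 = {0, 4, 5}  B6 = {5, 6, 8}  B7 = {2, 3, 6}
Tree: B1–B2, B1–B3, B3–B4, B3–B5, B2–B6, B1–B7
The largest bag has 3 vertices, giving width 2; this decomposition certifies tw(G) ≤ 2. Conversely, {0, 4, 5} is a clique of size 3, and the vertices of any clique must share a bag in every tree decomposition; so some bag has ≥ 3 vertices and tw(G) ≥ 2. Combining the bounds, tw(G) = 2.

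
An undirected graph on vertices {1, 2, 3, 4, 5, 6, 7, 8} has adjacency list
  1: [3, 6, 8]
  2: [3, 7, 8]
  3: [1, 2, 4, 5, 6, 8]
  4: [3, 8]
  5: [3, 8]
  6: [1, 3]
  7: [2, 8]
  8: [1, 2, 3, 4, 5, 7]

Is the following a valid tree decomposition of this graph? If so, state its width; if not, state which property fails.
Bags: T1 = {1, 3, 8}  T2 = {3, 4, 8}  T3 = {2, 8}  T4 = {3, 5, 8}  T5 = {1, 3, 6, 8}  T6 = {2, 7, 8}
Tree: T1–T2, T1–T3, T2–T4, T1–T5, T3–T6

A tree decomposition must satisfy three properties: every vertex lies in some bag; for every edge, both endpoints lie together in some bag; and for every vertex, the bags containing it form a connected subtree. Here edge (3,2) lies in no bag, so the decomposition is invalid.

No — edge (3,2) lies in no bag.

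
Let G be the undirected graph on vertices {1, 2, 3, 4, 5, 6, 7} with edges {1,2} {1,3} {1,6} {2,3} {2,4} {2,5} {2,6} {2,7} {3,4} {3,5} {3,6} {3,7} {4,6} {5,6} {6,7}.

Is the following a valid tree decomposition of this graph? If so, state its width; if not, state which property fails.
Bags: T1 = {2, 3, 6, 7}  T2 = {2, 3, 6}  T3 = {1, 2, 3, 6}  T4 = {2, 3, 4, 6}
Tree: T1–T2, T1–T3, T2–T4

A tree decomposition must satisfy three properties: every vertex lies in some bag; for every edge, both endpoints lie together in some bag; and for every vertex, the bags containing it form a connected subtree. Here vertex 5 appears in no bag, so the decomposition is invalid.

No — vertex 5 appears in no bag.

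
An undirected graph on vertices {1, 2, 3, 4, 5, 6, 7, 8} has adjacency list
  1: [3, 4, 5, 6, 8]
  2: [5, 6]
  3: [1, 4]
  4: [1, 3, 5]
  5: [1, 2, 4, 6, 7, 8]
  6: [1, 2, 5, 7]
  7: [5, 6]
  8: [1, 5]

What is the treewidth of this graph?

2

A width-2 tree decomposition is:
Bags: B1 = {1, 5, 6}  B2 = {5, 6, 7}  B3 = {1, 4, 5}  B4 = {1, 5, 8}  B5 = {1, 3, 4}  B6 = {2, 5, 6}
Tree: B1–B2, B1–B3, B3–B4, B3–B5, B2–B6
The largest bag has 3 vertices, giving width 2; this decomposition certifies tw(G) ≤ 2. For the lower bound, the 3 vertices {1, 3, 4} are pairwise adjacent, and any tree decomposition puts a clique entirely inside one bag — forcing width ≥ 2. Hence tw(G) = 2 exactly.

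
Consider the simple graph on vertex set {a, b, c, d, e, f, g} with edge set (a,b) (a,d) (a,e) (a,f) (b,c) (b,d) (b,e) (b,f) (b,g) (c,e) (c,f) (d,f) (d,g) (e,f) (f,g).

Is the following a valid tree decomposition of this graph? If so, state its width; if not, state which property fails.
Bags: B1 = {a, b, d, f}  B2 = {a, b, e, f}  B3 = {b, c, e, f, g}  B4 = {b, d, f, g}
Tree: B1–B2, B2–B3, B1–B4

No — bags containing vertex g are not connected in the tree.

A tree decomposition must satisfy three properties: every vertex lies in some bag; for every edge, both endpoints lie together in some bag; and for every vertex, the bags containing it form a connected subtree. Here bags containing vertex g are not connected in the tree, so the decomposition is invalid.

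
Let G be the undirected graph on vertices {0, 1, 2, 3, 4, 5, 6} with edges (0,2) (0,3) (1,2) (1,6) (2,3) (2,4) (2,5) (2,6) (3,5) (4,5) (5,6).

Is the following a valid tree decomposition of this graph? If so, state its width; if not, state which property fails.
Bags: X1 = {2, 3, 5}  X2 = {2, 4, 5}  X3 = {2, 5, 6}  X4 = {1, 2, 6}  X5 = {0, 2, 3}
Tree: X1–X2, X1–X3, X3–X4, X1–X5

Yes; width 2.

Vertex coverage: the bags together contain {0, 1, 2, 3, 4, 5, 6}, the full vertex set. Edge coverage: each edge of G has both endpoints in at least one bag. Running intersection: for every vertex, the bags containing it form a connected subtree. All three properties hold, so this is a valid tree decomposition of width max|bag| − 1 = 2, and hence tw(G) ≤ 2.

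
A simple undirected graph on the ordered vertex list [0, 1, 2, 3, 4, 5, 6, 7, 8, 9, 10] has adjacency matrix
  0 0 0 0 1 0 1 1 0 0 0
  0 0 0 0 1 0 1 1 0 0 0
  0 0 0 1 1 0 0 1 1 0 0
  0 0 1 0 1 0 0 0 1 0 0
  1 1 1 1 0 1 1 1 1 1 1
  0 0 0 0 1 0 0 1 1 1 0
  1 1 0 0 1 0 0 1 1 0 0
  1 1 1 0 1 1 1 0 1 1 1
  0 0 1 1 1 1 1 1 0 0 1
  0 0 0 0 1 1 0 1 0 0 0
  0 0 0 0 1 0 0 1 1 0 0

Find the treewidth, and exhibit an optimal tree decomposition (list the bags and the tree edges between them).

The largest bag has 4 vertices, giving width 3; this decomposition certifies tw(G) ≤ 3. For the lower bound, the 4 vertices {2, 3, 4, 8} are pairwise adjacent, and any tree decomposition puts a clique entirely inside one bag — forcing width ≥ 3. Hence tw(G) = 3 exactly.

Treewidth 3.
One optimal decomposition is:
Bags: B1 = {4, 6, 7, 8}  B2 = {2, 4, 7, 8}  B3 = {1, 4, 6, 7}  B4 = {2, 3, 4, 8}  B5 = {4, 7, 8, 10}  B6 = {4, 5, 7, 8}  B7 = {4, 5, 7, 9}  B8 = {0, 4, 6, 7}
Tree: B1–B2, B1–B3, B2–B4, B1–B5, B2–B6, B6–B7, B1–B8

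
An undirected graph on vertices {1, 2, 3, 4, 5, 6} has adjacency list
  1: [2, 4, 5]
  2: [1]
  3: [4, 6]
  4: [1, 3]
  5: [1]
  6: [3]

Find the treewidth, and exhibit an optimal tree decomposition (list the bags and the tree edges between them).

The largest bag has 2 vertices, giving width 1; this decomposition certifies tw(G) ≤ 1. Any graph with an edge has treewidth ≥ 1, and G has the edge 5–1. Therefore the treewidth is 1.

Treewidth 1.
One such decomposition:
Bags: B1 = {1, 5}  B2 = {1, 2}  B3 = {1, 4}  B4 = {3, 4}  B5 = {3, 6}
Tree: B1–B2, B1–B3, B3–B4, B4–B5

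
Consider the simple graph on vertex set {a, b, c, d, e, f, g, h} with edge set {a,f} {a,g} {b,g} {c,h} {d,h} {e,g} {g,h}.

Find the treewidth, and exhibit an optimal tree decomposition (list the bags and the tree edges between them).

The largest bag has 2 vertices, giving width 1; this decomposition certifies tw(G) ≤ 1. Since G has at least one edge (e.g. b–g), it is not an edgeless graph, so tw(G) ≥ 1. Hence tw(G) = 1 exactly.

Treewidth 1.
One optimal decomposition is:
Bags: B1 = {b, g}  B2 = {g, h}  B3 = {d, h}  B4 = {a, g}  B5 = {c, h}  B6 = {a, f}  B7 = {e, g}
Tree: B1–B2, B2–B3, B2–B4, B3–B5, B4–B6, B4–B7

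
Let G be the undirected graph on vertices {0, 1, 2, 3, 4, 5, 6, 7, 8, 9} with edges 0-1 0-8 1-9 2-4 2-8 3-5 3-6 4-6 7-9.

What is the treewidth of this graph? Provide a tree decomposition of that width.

Treewidth 1.
One optimal decomposition is:
Bags: B1 = {7, 9}  B2 = {1, 9}  B3 = {0, 1}  B4 = {0, 8}  B5 = {2, 8}  B6 = {2, 4}  B7 = {4, 6}  B8 = {3, 6}  B9 = {3, 5}
Tree: B1–B2, B2–B3, B3–B4, B4–B5, B5–B6, B6–B7, B7–B8, B8–B9

Every bag has size at most 2, so the width is 2 − 1 = 1 and tw(G) ≤ 1. Since G has at least one edge (e.g. 7–9), it is not an edgeless graph, so tw(G) ≥ 1. Combining the bounds, tw(G) = 1.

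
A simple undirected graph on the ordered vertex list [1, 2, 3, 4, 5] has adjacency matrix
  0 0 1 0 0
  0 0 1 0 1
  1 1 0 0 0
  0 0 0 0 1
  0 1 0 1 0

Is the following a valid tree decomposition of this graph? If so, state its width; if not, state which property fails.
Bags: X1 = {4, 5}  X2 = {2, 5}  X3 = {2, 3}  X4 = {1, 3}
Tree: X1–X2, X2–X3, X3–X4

Yes; width 1.

Checking the three conditions: (i) the bags cover all of {1, 2, 3, 4, 5}; (ii) for each edge, some bag contains both endpoints; (iii) the bags containing any fixed vertex form a subtree. All hold, so the decomposition is valid with width 2 − 1 = 1.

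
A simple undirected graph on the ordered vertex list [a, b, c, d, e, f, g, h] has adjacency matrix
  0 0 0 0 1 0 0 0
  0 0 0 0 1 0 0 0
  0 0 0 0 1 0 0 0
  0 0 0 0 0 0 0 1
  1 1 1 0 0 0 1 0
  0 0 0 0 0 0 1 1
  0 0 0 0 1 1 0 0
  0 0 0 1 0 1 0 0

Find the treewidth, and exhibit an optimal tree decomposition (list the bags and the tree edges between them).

Every bag has size at most 2, so the width is 2 − 1 = 1 and tw(G) ≤ 1. Since G has at least one edge (e.g. e–g), it is not an edgeless graph, so tw(G) ≥ 1. Combining the bounds, tw(G) = 1.

Treewidth 1.
One optimal decomposition is:
Bags: B1 = {e, g}  B2 = {a, e}  B3 = {f, g}  B4 = {f, h}  B5 = {c, e}  B6 = {b, e}  B7 = {d, h}
Tree: B1–B2, B1–B3, B3–B4, B2–B5, B1–B6, B4–B7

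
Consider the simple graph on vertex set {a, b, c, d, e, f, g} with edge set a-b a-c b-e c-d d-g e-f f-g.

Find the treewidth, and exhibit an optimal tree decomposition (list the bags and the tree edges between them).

The largest bag has 3 vertices, giving width 2; this decomposition certifies tw(G) ≤ 2. For the lower bound, G contains the cycle f–g–d–c–a–b–e–f, so G is not a forest; only forests have treewidth ≤ 1, hence tw(G) ≥ 2. Combining the bounds, tw(G) = 2.

Treewidth 2.
Bags: B1 = {d, f, g}  B2 = {c, d, f}  B3 = {a, c, f}  B4 = {a, b, f}  B5 = {b, e, f}
Tree: B1–B2, B2–B3, B3–B4, B4–B5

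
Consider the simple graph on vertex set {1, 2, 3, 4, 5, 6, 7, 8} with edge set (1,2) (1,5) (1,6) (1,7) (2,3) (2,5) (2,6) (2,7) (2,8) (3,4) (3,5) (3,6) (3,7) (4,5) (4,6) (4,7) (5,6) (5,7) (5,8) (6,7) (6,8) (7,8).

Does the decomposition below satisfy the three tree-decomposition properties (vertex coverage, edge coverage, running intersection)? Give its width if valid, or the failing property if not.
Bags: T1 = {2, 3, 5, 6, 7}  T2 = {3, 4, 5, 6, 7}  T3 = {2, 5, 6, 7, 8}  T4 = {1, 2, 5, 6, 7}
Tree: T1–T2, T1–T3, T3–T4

Yes; width 4.

Checking the three conditions: (i) the bags cover all of {1, 2, 3, 4, 5, 6, 7, 8}; (ii) for each edge, some bag contains both endpoints; (iii) the bags containing any fixed vertex form a subtree. All hold, so the decomposition is valid with width 5 − 1 = 4.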